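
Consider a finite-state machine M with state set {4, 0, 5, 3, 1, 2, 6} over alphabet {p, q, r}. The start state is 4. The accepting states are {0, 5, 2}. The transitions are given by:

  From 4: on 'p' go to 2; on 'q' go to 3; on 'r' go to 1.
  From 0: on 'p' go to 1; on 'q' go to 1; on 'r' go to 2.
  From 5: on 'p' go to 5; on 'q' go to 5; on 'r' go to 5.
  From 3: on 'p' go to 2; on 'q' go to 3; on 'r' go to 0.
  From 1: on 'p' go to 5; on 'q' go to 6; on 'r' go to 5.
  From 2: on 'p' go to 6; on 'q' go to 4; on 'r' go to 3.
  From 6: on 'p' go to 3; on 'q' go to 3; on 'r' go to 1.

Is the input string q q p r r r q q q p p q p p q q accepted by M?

No

4 → 3 → 3 → 2 → 3 → 0 → 2 → 4 → 3 → 3 → 2 → 6 → 3 → 2 → 6 → 3 → 3
End state 3 is not accepting.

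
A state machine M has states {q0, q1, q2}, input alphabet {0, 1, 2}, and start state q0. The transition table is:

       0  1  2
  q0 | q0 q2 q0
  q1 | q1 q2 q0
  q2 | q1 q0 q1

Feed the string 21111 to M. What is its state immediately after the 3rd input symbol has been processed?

q0

start at q0
read '2': q0 → q0
read '1': q0 → q2
read '1': q2 → q0
After 3 symbols: q0.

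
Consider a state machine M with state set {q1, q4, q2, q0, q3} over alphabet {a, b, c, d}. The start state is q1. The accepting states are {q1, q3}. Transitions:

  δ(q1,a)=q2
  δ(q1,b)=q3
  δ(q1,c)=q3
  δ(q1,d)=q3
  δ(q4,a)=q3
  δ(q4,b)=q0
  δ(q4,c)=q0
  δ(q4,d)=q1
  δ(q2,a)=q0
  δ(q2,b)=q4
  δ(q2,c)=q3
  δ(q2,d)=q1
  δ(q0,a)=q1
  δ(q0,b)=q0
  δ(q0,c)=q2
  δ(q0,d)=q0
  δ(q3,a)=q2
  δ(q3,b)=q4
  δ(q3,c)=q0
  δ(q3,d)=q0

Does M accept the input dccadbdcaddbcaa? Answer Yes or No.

q1 → q3 → q0 → q2 → q0 → q0 → q0 → q0 → q2 → q0 → q0 → q0 → q0 → q2 → q0 → q1
End state q1 is accepting.

Yes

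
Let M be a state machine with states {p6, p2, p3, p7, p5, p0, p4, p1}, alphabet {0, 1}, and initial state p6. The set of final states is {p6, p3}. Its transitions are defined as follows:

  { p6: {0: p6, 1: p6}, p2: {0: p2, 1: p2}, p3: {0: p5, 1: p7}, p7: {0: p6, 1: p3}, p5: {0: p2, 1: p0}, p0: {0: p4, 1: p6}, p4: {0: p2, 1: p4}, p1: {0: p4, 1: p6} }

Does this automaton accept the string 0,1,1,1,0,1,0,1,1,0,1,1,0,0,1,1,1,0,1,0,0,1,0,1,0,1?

start at p6
read '0': p6 → p6
read '1': p6 → p6
read '1': p6 → p6
read '1': p6 → p6
read '0': p6 → p6
read '1': p6 → p6
read '0': p6 → p6
read '1': p6 → p6
read '1': p6 → p6
read '0': p6 → p6
read '1': p6 → p6
read '1': p6 → p6
read '0': p6 → p6
read '0': p6 → p6
read '1': p6 → p6
read '1': p6 → p6
read '1': p6 → p6
read '0': p6 → p6
read '1': p6 → p6
read '0': p6 → p6
read '0': p6 → p6
read '1': p6 → p6
read '0': p6 → p6
read '1': p6 → p6
read '0': p6 → p6
read '1': p6 → p6
End state p6 is accepting.

Yes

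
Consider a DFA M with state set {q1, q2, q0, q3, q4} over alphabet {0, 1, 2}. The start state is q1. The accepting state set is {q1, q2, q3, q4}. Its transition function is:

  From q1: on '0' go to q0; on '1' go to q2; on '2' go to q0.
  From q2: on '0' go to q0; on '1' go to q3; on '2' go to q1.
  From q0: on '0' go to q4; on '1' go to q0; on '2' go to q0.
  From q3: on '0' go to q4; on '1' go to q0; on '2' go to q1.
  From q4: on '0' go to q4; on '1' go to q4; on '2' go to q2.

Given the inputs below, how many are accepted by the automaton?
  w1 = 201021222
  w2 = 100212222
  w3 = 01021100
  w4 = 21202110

2

w1:
  start at q1
  read '2': q1 → q0
  read '0': q0 → q4
  read '1': q4 → q4
  read '0': q4 → q4
  read '2': q4 → q2
  read '1': q2 → q3
  read '2': q3 → q1
  read '2': q1 → q0
  read '2': q0 → q0
  end q0, rejected
w2:
  start at q1
  read '1': q1 → q2
  read '0': q2 → q0
  read '0': q0 → q4
  read '2': q4 → q2
  read '1': q2 → q3
  read '2': q3 → q1
  read '2': q1 → q0
  read '2': q0 → q0
  read '2': q0 → q0
  end q0, rejected
w3:
  start at q1
  read '0': q1 → q0
  read '1': q0 → q0
  read '0': q0 → q4
  read '2': q4 → q2
  read '1': q2 → q3
  read '1': q3 → q0
  read '0': q0 → q4
  read '0': q4 → q4
  end q4, accepted
w4:
  start at q1
  read '2': q1 → q0
  read '1': q0 → q0
  read '2': q0 → q0
  read '0': q0 → q4
  read '2': q4 → q2
  read '1': q2 → q3
  read '1': q3 → q0
  read '0': q0 → q4
  end q4, accepted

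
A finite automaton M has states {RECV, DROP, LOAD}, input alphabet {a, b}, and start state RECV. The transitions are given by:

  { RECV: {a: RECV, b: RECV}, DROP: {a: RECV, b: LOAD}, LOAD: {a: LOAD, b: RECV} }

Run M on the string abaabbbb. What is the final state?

RECV

Trace: RECV -a-> RECV -b-> RECV -a-> RECV -a-> RECV -b-> RECV -b-> RECV -b-> RECV -b-> RECV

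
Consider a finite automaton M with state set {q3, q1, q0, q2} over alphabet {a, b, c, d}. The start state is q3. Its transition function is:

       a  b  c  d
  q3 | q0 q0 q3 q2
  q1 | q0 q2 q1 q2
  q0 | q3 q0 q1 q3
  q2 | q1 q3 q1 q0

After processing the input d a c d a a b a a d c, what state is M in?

q3

q3 → q2 → q1 → q1 → q2 → q1 → q0 → q0 → q3 → q0 → q3 → q3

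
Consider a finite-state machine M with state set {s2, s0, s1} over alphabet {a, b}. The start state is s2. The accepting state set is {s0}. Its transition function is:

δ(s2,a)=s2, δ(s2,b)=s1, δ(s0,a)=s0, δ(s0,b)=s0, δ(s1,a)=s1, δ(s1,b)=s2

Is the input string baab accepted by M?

Trace: s2 -b-> s1 -a-> s1 -a-> s1 -b-> s2
End state s2 is not accepting.

No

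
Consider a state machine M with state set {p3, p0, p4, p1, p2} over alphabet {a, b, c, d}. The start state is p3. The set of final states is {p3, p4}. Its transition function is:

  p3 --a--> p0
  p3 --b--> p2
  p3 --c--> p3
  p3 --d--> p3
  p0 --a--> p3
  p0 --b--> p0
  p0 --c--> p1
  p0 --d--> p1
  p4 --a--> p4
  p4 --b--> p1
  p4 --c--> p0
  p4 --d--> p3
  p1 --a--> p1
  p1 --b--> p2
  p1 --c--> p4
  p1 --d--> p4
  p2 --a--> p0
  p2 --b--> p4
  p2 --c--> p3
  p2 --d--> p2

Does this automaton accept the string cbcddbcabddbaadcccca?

p3 → p3 → p2 → p3 → p3 → p3 → p2 → p3 → p0 → p0 → p1 → p4 → p1 → p1 → p1 → p4 → p0 → p1 → p4 → p0 → p3
End state p3 is accepting.

Yes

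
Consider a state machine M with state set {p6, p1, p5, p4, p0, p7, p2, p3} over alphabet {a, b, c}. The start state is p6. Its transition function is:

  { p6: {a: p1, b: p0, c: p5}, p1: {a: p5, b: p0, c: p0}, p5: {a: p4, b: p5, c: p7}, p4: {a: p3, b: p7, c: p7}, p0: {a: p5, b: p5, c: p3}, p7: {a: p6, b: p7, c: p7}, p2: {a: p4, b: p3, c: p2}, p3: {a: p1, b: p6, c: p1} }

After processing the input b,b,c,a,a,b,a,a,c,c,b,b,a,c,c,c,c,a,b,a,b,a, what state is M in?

p4

Trace: p6 -b-> p0 -b-> p5 -c-> p7 -a-> p6 -a-> p1 -b-> p0 -a-> p5 -a-> p4 -c-> p7 -c-> p7 -b-> p7 -b-> p7 -a-> p6 -c-> p5 -c-> p7 -c-> p7 -c-> p7 -a-> p6 -b-> p0 -a-> p5 -b-> p5 -a-> p4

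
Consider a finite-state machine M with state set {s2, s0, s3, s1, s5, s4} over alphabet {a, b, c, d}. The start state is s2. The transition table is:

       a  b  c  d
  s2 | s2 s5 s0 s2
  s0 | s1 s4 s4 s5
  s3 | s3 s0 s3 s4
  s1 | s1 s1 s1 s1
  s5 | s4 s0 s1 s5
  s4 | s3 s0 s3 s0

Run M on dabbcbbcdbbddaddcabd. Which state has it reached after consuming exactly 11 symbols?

start at s2
read 'd': s2 → s2
read 'a': s2 → s2
read 'b': s2 → s5
read 'b': s5 → s0
read 'c': s0 → s4
read 'b': s4 → s0
read 'b': s0 → s4
read 'c': s4 → s3
read 'd': s3 → s4
read 'b': s4 → s0
read 'b': s0 → s4
After 11 symbols: s4.

s4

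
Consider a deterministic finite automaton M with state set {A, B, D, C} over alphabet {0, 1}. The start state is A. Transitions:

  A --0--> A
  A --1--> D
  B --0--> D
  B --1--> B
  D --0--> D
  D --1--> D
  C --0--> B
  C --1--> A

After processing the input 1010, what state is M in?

A → D → D → D → D

D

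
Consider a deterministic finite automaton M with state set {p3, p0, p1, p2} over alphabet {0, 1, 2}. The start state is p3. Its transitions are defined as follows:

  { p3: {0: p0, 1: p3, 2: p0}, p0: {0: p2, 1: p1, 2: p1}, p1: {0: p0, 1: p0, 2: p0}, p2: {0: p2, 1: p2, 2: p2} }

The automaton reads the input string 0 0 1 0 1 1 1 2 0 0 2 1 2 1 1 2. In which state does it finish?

start at p3
read '0': p3 → p0
read '0': p0 → p2
read '1': p2 → p2
read '0': p2 → p2
read '1': p2 → p2
read '1': p2 → p2
read '1': p2 → p2
read '2': p2 → p2
read '0': p2 → p2
read '0': p2 → p2
read '2': p2 → p2
read '1': p2 → p2
read '2': p2 → p2
read '1': p2 → p2
read '1': p2 → p2
read '2': p2 → p2

p2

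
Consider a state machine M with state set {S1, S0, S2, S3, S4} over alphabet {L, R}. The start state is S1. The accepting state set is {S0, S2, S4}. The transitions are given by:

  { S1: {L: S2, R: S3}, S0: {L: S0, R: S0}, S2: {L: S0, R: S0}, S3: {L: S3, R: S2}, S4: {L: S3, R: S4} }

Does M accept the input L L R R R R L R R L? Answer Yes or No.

S1 → S2 → S0 → S0 → S0 → S0 → S0 → S0 → S0 → S0 → S0
End state S0 is accepting.

Yes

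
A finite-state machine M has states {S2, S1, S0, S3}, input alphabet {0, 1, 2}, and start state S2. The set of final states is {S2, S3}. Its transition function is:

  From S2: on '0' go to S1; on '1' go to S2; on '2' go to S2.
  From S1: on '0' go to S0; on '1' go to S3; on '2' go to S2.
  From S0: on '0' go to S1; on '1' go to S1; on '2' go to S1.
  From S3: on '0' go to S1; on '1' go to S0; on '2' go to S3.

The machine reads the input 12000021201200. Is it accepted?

No

Trace: S2 -1-> S2 -2-> S2 -0-> S1 -0-> S0 -0-> S1 -0-> S0 -2-> S1 -1-> S3 -2-> S3 -0-> S1 -1-> S3 -2-> S3 -0-> S1 -0-> S0
End state S0 is not accepting.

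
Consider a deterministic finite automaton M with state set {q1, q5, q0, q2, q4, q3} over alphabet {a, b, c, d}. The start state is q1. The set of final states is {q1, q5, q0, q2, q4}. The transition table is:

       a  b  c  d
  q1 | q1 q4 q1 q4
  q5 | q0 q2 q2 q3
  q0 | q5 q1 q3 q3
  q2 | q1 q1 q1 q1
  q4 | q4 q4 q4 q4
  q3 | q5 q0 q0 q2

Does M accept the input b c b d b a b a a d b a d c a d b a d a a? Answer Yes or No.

Yes

Trace: q1 -b-> q4 -c-> q4 -b-> q4 -d-> q4 -b-> q4 -a-> q4 -b-> q4 -a-> q4 -a-> q4 -d-> q4 -b-> q4 -a-> q4 -d-> q4 -c-> q4 -a-> q4 -d-> q4 -b-> q4 -a-> q4 -d-> q4 -a-> q4 -a-> q4
End state q4 is accepting.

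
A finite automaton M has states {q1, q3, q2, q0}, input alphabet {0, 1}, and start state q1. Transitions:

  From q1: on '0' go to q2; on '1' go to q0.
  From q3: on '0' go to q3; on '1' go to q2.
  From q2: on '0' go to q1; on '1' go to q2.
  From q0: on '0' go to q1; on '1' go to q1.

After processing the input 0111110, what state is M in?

q1

start at q1
read '0': q1 → q2
read '1': q2 → q2
read '1': q2 → q2
read '1': q2 → q2
read '1': q2 → q2
read '1': q2 → q2
read '0': q2 → q1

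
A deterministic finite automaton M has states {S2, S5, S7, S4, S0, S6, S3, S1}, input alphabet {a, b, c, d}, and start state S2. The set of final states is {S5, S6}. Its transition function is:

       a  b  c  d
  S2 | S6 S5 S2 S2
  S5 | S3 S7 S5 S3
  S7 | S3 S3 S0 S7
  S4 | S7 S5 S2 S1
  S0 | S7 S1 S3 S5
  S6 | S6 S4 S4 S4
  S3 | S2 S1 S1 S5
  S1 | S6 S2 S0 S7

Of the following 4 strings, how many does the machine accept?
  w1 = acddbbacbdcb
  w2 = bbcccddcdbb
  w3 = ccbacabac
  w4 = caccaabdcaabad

w1: Trace: S2 -a-> S6 -c-> S4 -d-> S1 -d-> S7 -b-> S3 -b-> S1 -a-> S6 -c-> S4 -b-> S5 -d-> S3 -c-> S1 -b-> S2  → end S2, rejected
w2: Trace: S2 -b-> S5 -b-> S7 -c-> S0 -c-> S3 -c-> S1 -d-> S7 -d-> S7 -c-> S0 -d-> S5 -b-> S7 -b-> S3  → end S3, rejected
w3: Trace: S2 -c-> S2 -c-> S2 -b-> S5 -a-> S3 -c-> S1 -a-> S6 -b-> S4 -a-> S7 -c-> S0  → end S0, rejected
w4: Trace: S2 -c-> S2 -a-> S6 -c-> S4 -c-> S2 -a-> S6 -a-> S6 -b-> S4 -d-> S1 -c-> S0 -a-> S7 -a-> S3 -b-> S1 -a-> S6 -d-> S4  → end S4, rejected

0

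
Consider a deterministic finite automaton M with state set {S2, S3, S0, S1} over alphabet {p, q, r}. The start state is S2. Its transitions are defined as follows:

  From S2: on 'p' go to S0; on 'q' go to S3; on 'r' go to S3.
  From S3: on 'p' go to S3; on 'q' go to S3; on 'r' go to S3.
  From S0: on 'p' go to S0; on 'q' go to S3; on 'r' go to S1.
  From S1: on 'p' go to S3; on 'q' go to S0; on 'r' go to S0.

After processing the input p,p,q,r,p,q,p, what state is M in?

S3

S2 → S0 → S0 → S3 → S3 → S3 → S3 → S3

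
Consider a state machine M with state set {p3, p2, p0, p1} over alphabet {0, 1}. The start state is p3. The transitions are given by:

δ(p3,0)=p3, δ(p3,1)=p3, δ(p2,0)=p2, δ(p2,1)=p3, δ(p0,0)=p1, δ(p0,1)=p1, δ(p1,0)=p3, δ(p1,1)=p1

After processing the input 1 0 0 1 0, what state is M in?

start at p3
read '1': p3 → p3
read '0': p3 → p3
read '0': p3 → p3
read '1': p3 → p3
read '0': p3 → p3

p3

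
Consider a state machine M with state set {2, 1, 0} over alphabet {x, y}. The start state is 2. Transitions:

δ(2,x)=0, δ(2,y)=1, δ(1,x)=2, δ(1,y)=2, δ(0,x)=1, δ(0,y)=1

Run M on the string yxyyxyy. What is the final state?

2

Trace: 2 -y-> 1 -x-> 2 -y-> 1 -y-> 2 -x-> 0 -y-> 1 -y-> 2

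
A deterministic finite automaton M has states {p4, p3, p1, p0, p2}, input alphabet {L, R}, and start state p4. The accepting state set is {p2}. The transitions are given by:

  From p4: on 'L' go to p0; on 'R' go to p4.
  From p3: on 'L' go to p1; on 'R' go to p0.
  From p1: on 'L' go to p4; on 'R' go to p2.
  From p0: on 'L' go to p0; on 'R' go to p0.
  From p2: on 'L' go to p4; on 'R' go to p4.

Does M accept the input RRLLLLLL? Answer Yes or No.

No

Trace: p4 -R-> p4 -R-> p4 -L-> p0 -L-> p0 -L-> p0 -L-> p0 -L-> p0 -L-> p0
End state p0 is not accepting.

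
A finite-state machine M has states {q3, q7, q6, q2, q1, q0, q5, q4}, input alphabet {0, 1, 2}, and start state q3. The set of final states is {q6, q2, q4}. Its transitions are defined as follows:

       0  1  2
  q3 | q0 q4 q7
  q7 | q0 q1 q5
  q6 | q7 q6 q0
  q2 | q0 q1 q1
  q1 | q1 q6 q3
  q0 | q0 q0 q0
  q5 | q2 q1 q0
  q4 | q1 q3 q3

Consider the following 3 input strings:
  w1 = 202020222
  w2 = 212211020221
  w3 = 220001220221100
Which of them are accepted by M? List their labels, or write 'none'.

w1: Trace: q3 -2-> q7 -0-> q0 -2-> q0 -0-> q0 -2-> q0 -0-> q0 -2-> q0 -2-> q0 -2-> q0  → end q0, rejected
w2: Trace: q3 -2-> q7 -1-> q1 -2-> q3 -2-> q7 -1-> q1 -1-> q6 -0-> q7 -2-> q5 -0-> q2 -2-> q1 -2-> q3 -1-> q4  → end q4, accepted
w3: Trace: q3 -2-> q7 -2-> q5 -0-> q2 -0-> q0 -0-> q0 -1-> q0 -2-> q0 -2-> q0 -0-> q0 -2-> q0 -2-> q0 -1-> q0 -1-> q0 -0-> q0 -0-> q0  → end q0, rejected

w2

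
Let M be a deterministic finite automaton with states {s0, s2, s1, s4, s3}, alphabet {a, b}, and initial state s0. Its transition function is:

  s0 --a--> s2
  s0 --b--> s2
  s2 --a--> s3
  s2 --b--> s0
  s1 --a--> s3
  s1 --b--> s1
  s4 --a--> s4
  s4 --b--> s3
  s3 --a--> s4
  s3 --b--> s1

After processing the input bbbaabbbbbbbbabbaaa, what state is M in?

s4

Trace: s0 -b-> s2 -b-> s0 -b-> s2 -a-> s3 -a-> s4 -b-> s3 -b-> s1 -b-> s1 -b-> s1 -b-> s1 -b-> s1 -b-> s1 -b-> s1 -a-> s3 -b-> s1 -b-> s1 -a-> s3 -a-> s4 -a-> s4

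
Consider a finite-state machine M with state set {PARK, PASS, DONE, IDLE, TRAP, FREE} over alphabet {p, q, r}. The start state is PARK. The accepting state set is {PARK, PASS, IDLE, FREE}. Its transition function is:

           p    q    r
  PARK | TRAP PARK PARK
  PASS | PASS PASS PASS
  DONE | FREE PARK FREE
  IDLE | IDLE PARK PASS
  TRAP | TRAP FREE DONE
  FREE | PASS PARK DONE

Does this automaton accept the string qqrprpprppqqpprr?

PARK → PARK → PARK → PARK → TRAP → DONE → FREE → PASS → PASS → PASS → PASS → PASS → PASS → PASS → PASS → PASS → PASS
End state PASS is accepting.

Yes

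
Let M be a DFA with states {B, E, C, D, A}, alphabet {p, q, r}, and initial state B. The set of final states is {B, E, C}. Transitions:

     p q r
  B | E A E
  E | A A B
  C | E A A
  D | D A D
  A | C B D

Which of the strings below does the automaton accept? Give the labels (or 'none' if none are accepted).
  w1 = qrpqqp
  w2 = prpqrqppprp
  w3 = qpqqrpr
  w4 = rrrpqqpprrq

w1: B → A → D → D → A → B → E  → end E, accepted
w2: B → E → B → E → A → D → A → C → E → A → D → D  → end D, rejected
w3: B → A → C → A → B → E → A → D  → end D, rejected
w4: B → E → B → E → A → B → A → C → E → B → E → A  → end A, rejected

w1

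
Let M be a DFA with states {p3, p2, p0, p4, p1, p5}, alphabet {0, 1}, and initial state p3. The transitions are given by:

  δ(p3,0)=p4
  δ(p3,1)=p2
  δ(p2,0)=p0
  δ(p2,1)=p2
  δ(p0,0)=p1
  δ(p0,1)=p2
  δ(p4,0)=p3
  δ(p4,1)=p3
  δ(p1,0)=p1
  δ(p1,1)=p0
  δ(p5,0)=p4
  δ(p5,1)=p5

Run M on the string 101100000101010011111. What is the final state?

start at p3
read '1': p3 → p2
read '0': p2 → p0
read '1': p0 → p2
read '1': p2 → p2
read '0': p2 → p0
read '0': p0 → p1
read '0': p1 → p1
read '0': p1 → p1
read '0': p1 → p1
read '1': p1 → p0
read '0': p0 → p1
read '1': p1 → p0
read '0': p0 → p1
read '1': p1 → p0
read '0': p0 → p1
read '0': p1 → p1
read '1': p1 → p0
read '1': p0 → p2
read '1': p2 → p2
read '1': p2 → p2
read '1': p2 → p2

p2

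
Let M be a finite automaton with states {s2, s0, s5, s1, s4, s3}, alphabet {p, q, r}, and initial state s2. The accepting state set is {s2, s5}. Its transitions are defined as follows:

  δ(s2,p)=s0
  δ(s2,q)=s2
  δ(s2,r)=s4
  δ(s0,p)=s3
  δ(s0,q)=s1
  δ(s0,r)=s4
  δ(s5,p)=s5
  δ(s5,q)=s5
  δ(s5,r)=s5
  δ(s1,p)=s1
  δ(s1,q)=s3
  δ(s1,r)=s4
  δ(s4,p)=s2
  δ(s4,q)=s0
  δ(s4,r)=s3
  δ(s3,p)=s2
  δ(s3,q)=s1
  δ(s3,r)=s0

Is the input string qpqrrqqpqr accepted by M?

Trace: s2 -q-> s2 -p-> s0 -q-> s1 -r-> s4 -r-> s3 -q-> s1 -q-> s3 -p-> s2 -q-> s2 -r-> s4
End state s4 is not accepting.

No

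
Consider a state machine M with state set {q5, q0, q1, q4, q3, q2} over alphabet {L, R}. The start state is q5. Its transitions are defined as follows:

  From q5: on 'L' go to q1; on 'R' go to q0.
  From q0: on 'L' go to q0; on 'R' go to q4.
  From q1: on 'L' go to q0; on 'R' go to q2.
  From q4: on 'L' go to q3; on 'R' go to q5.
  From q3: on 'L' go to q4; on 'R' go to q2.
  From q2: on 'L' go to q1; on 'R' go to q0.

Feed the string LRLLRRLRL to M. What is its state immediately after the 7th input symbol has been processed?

Trace: q5 -L-> q1 -R-> q2 -L-> q1 -L-> q0 -R-> q4 -R-> q5 -L-> q1
After 7 symbols: q1.

q1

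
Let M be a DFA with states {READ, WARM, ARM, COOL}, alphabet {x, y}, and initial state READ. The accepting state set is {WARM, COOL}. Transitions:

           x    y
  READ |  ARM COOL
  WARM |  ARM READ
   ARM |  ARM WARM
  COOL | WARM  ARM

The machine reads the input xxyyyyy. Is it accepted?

Yes

start at READ
read 'x': READ → ARM
read 'x': ARM → ARM
read 'y': ARM → WARM
read 'y': WARM → READ
read 'y': READ → COOL
read 'y': COOL → ARM
read 'y': ARM → WARM
End state WARM is accepting.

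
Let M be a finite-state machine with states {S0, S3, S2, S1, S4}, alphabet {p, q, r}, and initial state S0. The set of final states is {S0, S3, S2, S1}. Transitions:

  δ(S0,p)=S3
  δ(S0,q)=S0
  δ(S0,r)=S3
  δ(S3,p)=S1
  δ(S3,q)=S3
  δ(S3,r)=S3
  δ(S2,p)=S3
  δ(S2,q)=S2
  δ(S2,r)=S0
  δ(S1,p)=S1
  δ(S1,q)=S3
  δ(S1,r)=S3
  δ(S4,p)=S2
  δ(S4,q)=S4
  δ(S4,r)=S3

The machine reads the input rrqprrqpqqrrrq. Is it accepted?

Yes

S0 → S3 → S3 → S3 → S1 → S3 → S3 → S3 → S1 → S3 → S3 → S3 → S3 → S3 → S3
End state S3 is accepting.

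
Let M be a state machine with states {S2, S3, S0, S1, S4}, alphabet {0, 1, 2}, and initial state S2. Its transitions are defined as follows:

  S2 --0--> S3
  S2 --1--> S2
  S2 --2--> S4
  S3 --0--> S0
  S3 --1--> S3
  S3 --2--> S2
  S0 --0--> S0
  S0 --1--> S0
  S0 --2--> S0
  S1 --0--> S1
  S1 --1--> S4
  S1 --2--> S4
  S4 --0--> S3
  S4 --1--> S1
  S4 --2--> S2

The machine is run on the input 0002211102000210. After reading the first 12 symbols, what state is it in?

S0

Trace: S2 -0-> S3 -0-> S0 -0-> S0 -2-> S0 -2-> S0 -1-> S0 -1-> S0 -1-> S0 -0-> S0 -2-> S0 -0-> S0 -0-> S0
After 12 symbols: S0.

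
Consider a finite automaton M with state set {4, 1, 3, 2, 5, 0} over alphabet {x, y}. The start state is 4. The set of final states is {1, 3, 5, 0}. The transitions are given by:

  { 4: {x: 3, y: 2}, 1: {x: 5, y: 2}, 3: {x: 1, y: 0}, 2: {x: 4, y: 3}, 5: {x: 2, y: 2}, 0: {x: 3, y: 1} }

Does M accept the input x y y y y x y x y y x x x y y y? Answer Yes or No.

Yes

Trace: 4 -x-> 3 -y-> 0 -y-> 1 -y-> 2 -y-> 3 -x-> 1 -y-> 2 -x-> 4 -y-> 2 -y-> 3 -x-> 1 -x-> 5 -x-> 2 -y-> 3 -y-> 0 -y-> 1
End state 1 is accepting.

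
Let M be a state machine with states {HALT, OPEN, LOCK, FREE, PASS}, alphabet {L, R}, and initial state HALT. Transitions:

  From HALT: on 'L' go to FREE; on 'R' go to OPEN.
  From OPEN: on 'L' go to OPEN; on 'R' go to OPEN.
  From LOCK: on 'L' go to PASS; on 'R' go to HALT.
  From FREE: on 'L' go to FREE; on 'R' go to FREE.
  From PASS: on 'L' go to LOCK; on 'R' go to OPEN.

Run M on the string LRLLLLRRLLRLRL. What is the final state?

FREE

start at HALT
read 'L': HALT → FREE
read 'R': FREE → FREE
read 'L': FREE → FREE
read 'L': FREE → FREE
read 'L': FREE → FREE
read 'L': FREE → FREE
read 'R': FREE → FREE
read 'R': FREE → FREE
read 'L': FREE → FREE
read 'L': FREE → FREE
read 'R': FREE → FREE
read 'L': FREE → FREE
read 'R': FREE → FREE
read 'L': FREE → FREE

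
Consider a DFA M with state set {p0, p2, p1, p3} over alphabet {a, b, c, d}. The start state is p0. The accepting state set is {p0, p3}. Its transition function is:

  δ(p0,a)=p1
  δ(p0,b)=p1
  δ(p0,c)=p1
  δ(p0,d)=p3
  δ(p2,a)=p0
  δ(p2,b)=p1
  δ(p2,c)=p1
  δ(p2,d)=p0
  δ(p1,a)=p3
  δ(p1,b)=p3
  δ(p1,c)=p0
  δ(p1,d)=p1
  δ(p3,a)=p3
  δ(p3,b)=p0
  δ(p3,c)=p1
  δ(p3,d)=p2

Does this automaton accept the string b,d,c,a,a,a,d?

Trace: p0 -b-> p1 -d-> p1 -c-> p0 -a-> p1 -a-> p3 -a-> p3 -d-> p2
End state p2 is not accepting.

No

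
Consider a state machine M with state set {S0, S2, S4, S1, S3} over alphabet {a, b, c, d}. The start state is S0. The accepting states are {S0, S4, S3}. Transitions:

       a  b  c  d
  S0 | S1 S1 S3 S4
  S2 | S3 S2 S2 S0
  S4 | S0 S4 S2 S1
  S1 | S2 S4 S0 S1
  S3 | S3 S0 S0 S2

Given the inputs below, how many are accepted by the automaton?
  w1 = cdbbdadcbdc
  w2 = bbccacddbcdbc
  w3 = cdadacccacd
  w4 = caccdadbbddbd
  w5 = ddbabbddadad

w1:
  start at S0
  read 'c': S0 → S3
  read 'd': S3 → S2
  read 'b': S2 → S2
  read 'b': S2 → S2
  read 'd': S2 → S0
  read 'a': S0 → S1
  read 'd': S1 → S1
  read 'c': S1 → S0
  read 'b': S0 → S1
  read 'd': S1 → S1
  read 'c': S1 → S0
  end S0, accepted
w2:
  start at S0
  read 'b': S0 → S1
  read 'b': S1 → S4
  read 'c': S4 → S2
  read 'c': S2 → S2
  read 'a': S2 → S3
  read 'c': S3 → S0
  read 'd': S0 → S4
  read 'd': S4 → S1
  read 'b': S1 → S4
  read 'c': S4 → S2
  read 'd': S2 → S0
  read 'b': S0 → S1
  read 'c': S1 → S0
  end S0, accepted
w3:
  start at S0
  read 'c': S0 → S3
  read 'd': S3 → S2
  read 'a': S2 → S3
  read 'd': S3 → S2
  read 'a': S2 → S3
  read 'c': S3 → S0
  read 'c': S0 → S3
  read 'c': S3 → S0
  read 'a': S0 → S1
  read 'c': S1 → S0
  read 'd': S0 → S4
  end S4, accepted
w4:
  start at S0
  read 'c': S0 → S3
  read 'a': S3 → S3
  read 'c': S3 → S0
  read 'c': S0 → S3
  read 'd': S3 → S2
  read 'a': S2 → S3
  read 'd': S3 → S2
  read 'b': S2 → S2
  read 'b': S2 → S2
  read 'd': S2 → S0
  read 'd': S0 → S4
  read 'b': S4 → S4
  read 'd': S4 → S1
  end S1, rejected
w5:
  start at S0
  read 'd': S0 → S4
  read 'd': S4 → S1
  read 'b': S1 → S4
  read 'a': S4 → S0
  read 'b': S0 → S1
  read 'b': S1 → S4
  read 'd': S4 → S1
  read 'd': S1 → S1
  read 'a': S1 → S2
  read 'd': S2 → S0
  read 'a': S0 → S1
  read 'd': S1 → S1
  end S1, rejected

3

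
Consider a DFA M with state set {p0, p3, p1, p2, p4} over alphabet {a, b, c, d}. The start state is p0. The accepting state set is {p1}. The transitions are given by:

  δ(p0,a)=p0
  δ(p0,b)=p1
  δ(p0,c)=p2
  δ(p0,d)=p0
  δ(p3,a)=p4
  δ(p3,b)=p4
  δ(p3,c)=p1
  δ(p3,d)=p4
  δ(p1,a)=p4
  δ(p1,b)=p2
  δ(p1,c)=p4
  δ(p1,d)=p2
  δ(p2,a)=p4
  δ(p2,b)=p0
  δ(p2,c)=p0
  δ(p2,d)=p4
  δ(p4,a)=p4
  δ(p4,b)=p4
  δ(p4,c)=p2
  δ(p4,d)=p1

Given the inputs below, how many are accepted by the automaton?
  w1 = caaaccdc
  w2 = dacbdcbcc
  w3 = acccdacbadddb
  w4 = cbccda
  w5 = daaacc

w1: p0 → p2 → p4 → p4 → p4 → p2 → p0 → p0 → p2  → end p2, rejected
w2: p0 → p0 → p0 → p2 → p0 → p0 → p2 → p0 → p2 → p0  → end p0, rejected
w3: p0 → p0 → p2 → p0 → p2 → p4 → p4 → p2 → p0 → p0 → p0 → p0 → p0 → p1  → end p1, accepted
w4: p0 → p2 → p0 → p2 → p0 → p0 → p0  → end p0, rejected
w5: p0 → p0 → p0 → p0 → p0 → p2 → p0  → end p0, rejected

1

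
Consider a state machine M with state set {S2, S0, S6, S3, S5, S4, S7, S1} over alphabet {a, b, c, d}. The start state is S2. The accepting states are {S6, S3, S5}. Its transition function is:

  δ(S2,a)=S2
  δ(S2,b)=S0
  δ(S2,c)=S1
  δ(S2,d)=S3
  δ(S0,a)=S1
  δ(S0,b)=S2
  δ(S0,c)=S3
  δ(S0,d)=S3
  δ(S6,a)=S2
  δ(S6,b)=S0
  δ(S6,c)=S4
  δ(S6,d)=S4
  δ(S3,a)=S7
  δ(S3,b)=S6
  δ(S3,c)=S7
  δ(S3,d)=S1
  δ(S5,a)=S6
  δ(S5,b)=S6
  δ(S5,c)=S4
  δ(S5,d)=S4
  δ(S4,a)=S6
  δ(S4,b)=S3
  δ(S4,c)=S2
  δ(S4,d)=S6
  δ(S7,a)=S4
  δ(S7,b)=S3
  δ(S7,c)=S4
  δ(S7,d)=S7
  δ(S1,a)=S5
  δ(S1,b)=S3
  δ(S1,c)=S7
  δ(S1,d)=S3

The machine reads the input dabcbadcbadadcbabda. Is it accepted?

Trace: S2 -d-> S3 -a-> S7 -b-> S3 -c-> S7 -b-> S3 -a-> S7 -d-> S7 -c-> S4 -b-> S3 -a-> S7 -d-> S7 -a-> S4 -d-> S6 -c-> S4 -b-> S3 -a-> S7 -b-> S3 -d-> S1 -a-> S5
End state S5 is accepting.

Yes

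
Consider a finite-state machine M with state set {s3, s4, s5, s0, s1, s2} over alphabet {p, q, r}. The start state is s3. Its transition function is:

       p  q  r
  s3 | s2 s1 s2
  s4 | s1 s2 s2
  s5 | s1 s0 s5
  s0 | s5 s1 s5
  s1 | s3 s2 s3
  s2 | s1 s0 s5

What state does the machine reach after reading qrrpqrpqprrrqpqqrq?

s1

s3 → s1 → s3 → s2 → s1 → s2 → s5 → s1 → s2 → s1 → s3 → s2 → s5 → s0 → s5 → s0 → s1 → s3 → s1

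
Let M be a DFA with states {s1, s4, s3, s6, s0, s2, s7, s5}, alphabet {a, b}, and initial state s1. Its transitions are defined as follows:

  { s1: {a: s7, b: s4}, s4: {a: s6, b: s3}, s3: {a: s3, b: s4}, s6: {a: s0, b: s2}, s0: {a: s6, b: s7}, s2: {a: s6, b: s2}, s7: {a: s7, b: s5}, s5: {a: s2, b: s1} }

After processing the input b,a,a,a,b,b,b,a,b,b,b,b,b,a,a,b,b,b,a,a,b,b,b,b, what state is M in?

s3

start at s1
read 'b': s1 → s4
read 'a': s4 → s6
read 'a': s6 → s0
read 'a': s0 → s6
read 'b': s6 → s2
read 'b': s2 → s2
read 'b': s2 → s2
read 'a': s2 → s6
read 'b': s6 → s2
read 'b': s2 → s2
read 'b': s2 → s2
read 'b': s2 → s2
read 'b': s2 → s2
read 'a': s2 → s6
read 'a': s6 → s0
read 'b': s0 → s7
read 'b': s7 → s5
read 'b': s5 → s1
read 'a': s1 → s7
read 'a': s7 → s7
read 'b': s7 → s5
read 'b': s5 → s1
read 'b': s1 → s4
read 'b': s4 → s3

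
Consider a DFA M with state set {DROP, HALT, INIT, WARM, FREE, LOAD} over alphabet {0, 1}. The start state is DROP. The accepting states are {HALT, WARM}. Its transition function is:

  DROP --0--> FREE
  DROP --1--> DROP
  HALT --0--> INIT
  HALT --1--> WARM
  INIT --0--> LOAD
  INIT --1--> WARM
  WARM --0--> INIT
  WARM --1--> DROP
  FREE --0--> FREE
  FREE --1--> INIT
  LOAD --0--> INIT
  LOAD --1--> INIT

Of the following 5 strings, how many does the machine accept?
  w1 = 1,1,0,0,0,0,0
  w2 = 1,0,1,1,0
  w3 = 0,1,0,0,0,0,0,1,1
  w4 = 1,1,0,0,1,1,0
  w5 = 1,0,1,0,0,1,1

w1:
  start at DROP
  read '1': DROP → DROP
  read '1': DROP → DROP
  read '0': DROP → FREE
  read '0': FREE → FREE
  read '0': FREE → FREE
  read '0': FREE → FREE
  read '0': FREE → FREE
  end FREE, rejected
w2:
  start at DROP
  read '1': DROP → DROP
  read '0': DROP → FREE
  read '1': FREE → INIT
  read '1': INIT → WARM
  read '0': WARM → INIT
  end INIT, rejected
w3:
  start at DROP
  read '0': DROP → FREE
  read '1': FREE → INIT
  read '0': INIT → LOAD
  read '0': LOAD → INIT
  read '0': INIT → LOAD
  read '0': LOAD → INIT
  read '0': INIT → LOAD
  read '1': LOAD → INIT
  read '1': INIT → WARM
  end WARM, accepted
w4:
  start at DROP
  read '1': DROP → DROP
  read '1': DROP → DROP
  read '0': DROP → FREE
  read '0': FREE → FREE
  read '1': FREE → INIT
  read '1': INIT → WARM
  read '0': WARM → INIT
  end INIT, rejected
w5:
  start at DROP
  read '1': DROP → DROP
  read '0': DROP → FREE
  read '1': FREE → INIT
  read '0': INIT → LOAD
  read '0': LOAD → INIT
  read '1': INIT → WARM
  read '1': WARM → DROP
  end DROP, rejected

1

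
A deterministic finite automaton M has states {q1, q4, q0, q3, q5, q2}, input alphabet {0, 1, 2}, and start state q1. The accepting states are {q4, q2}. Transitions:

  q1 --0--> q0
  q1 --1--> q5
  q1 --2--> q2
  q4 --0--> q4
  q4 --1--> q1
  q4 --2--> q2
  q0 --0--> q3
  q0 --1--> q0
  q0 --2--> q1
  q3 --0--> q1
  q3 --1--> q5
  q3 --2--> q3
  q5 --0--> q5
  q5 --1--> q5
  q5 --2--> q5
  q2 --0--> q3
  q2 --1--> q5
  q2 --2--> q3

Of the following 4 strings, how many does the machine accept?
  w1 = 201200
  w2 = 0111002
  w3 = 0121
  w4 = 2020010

1

w1:
  start at q1
  read '2': q1 → q2
  read '0': q2 → q3
  read '1': q3 → q5
  read '2': q5 → q5
  read '0': q5 → q5
  read '0': q5 → q5
  end q5, rejected
w2:
  start at q1
  read '0': q1 → q0
  read '1': q0 → q0
  read '1': q0 → q0
  read '1': q0 → q0
  read '0': q0 → q3
  read '0': q3 → q1
  read '2': q1 → q2
  end q2, accepted
w3:
  start at q1
  read '0': q1 → q0
  read '1': q0 → q0
  read '2': q0 → q1
  read '1': q1 → q5
  end q5, rejected
w4:
  start at q1
  read '2': q1 → q2
  read '0': q2 → q3
  read '2': q3 → q3
  read '0': q3 → q1
  read '0': q1 → q0
  read '1': q0 → q0
  read '0': q0 → q3
  end q3, rejected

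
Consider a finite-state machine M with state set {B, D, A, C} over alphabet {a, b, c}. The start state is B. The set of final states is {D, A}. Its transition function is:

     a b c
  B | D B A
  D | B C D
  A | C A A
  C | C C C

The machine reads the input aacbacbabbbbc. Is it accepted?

No

B → D → B → A → A → C → C → C → C → C → C → C → C → C
End state C is not accepting.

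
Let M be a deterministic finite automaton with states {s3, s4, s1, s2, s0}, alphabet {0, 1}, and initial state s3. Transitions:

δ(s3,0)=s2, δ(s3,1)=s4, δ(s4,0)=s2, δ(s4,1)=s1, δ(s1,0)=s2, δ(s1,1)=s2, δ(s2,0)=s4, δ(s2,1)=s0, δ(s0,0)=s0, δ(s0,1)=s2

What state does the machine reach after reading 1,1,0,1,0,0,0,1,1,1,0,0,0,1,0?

s2

Trace: s3 -1-> s4 -1-> s1 -0-> s2 -1-> s0 -0-> s0 -0-> s0 -0-> s0 -1-> s2 -1-> s0 -1-> s2 -0-> s4 -0-> s2 -0-> s4 -1-> s1 -0-> s2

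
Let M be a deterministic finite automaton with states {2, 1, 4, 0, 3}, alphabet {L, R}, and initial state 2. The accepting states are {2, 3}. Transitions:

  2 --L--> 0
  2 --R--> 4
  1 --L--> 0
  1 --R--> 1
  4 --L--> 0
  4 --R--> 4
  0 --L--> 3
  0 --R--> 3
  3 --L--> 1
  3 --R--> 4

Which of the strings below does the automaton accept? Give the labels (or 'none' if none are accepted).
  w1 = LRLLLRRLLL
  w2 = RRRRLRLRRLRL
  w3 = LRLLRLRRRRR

w1:
  start at 2
  read 'L': 2 → 0
  read 'R': 0 → 3
  read 'L': 3 → 1
  read 'L': 1 → 0
  read 'L': 0 → 3
  read 'R': 3 → 4
  read 'R': 4 → 4
  read 'L': 4 → 0
  read 'L': 0 → 3
  read 'L': 3 → 1
  end 1, rejected
w2:
  start at 2
  read 'R': 2 → 4
  read 'R': 4 → 4
  read 'R': 4 → 4
  read 'R': 4 → 4
  read 'L': 4 → 0
  read 'R': 0 → 3
  read 'L': 3 → 1
  read 'R': 1 → 1
  read 'R': 1 → 1
  read 'L': 1 → 0
  read 'R': 0 → 3
  read 'L': 3 → 1
  end 1, rejected
w3:
  start at 2
  read 'L': 2 → 0
  read 'R': 0 → 3
  read 'L': 3 → 1
  read 'L': 1 → 0
  read 'R': 0 → 3
  read 'L': 3 → 1
  read 'R': 1 → 1
  read 'R': 1 → 1
  read 'R': 1 → 1
  read 'R': 1 → 1
  read 'R': 1 → 1
  end 1, rejected

none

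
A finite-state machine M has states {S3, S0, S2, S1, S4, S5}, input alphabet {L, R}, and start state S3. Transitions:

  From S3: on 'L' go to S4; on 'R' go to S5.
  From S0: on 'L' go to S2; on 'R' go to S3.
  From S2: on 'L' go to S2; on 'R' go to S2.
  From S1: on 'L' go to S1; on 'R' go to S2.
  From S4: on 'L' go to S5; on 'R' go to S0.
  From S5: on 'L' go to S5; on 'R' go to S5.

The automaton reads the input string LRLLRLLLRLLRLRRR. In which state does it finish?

S2

Trace: S3 -L-> S4 -R-> S0 -L-> S2 -L-> S2 -R-> S2 -L-> S2 -L-> S2 -L-> S2 -R-> S2 -L-> S2 -L-> S2 -R-> S2 -L-> S2 -R-> S2 -R-> S2 -R-> S2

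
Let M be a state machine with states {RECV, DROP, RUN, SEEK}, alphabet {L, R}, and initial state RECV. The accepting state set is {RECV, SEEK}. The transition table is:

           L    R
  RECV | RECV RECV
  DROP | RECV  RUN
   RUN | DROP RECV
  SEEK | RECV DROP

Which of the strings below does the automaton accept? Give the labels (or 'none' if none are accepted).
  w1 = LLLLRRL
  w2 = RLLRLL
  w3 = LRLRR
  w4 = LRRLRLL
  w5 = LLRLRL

w1, w2, w3, w4, w5

w1: RECV → RECV → RECV → RECV → RECV → RECV → RECV → RECV  → end RECV, accepted
w2: RECV → RECV → RECV → RECV → RECV → RECV → RECV  → end RECV, accepted
w3: RECV → RECV → RECV → RECV → RECV → RECV  → end RECV, accepted
w4: RECV → RECV → RECV → RECV → RECV → RECV → RECV → RECV  → end RECV, accepted
w5: RECV → RECV → RECV → RECV → RECV → RECV → RECV  → end RECV, accepted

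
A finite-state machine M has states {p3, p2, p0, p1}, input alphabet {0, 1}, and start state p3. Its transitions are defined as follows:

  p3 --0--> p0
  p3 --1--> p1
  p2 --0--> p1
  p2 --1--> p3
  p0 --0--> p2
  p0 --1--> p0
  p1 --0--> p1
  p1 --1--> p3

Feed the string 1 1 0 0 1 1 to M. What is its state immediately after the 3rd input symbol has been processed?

p3 → p1 → p3 → p0
After 3 symbols: p0.

p0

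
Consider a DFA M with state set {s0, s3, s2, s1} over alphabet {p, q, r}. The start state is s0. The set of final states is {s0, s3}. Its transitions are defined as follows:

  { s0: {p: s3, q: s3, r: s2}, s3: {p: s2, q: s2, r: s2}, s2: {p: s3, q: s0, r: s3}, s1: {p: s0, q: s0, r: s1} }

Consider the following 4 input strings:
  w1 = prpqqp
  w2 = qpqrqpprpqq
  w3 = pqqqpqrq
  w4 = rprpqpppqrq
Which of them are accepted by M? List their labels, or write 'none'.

w1, w2, w3

w1: s0 → s3 → s2 → s3 → s2 → s0 → s3  → end s3, accepted
w2: s0 → s3 → s2 → s0 → s2 → s0 → s3 → s2 → s3 → s2 → s0 → s3  → end s3, accepted
w3: s0 → s3 → s2 → s0 → s3 → s2 → s0 → s2 → s0  → end s0, accepted
w4: s0 → s2 → s3 → s2 → s3 → s2 → s3 → s2 → s3 → s2 → s3 → s2  → end s2, rejected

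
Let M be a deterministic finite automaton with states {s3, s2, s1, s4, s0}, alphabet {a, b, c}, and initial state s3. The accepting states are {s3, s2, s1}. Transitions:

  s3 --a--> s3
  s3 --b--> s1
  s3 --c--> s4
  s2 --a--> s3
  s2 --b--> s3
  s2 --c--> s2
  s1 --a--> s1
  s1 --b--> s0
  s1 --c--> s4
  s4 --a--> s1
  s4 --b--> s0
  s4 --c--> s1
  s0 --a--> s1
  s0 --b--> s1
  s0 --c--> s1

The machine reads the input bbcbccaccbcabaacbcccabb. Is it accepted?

Yes

s3 → s1 → s0 → s1 → s0 → s1 → s4 → s1 → s4 → s1 → s0 → s1 → s1 → s0 → s1 → s1 → s4 → s0 → s1 → s4 → s1 → s1 → s0 → s1
End state s1 is accepting.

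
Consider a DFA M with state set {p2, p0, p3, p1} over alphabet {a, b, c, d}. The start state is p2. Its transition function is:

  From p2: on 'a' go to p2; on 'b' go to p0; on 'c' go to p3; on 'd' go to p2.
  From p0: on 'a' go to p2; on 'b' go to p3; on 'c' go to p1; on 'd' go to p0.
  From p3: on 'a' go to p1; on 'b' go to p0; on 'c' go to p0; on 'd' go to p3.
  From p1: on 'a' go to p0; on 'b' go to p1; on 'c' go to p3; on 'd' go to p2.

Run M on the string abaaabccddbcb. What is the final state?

p2 → p2 → p0 → p2 → p2 → p2 → p0 → p1 → p3 → p3 → p3 → p0 → p1 → p1

p1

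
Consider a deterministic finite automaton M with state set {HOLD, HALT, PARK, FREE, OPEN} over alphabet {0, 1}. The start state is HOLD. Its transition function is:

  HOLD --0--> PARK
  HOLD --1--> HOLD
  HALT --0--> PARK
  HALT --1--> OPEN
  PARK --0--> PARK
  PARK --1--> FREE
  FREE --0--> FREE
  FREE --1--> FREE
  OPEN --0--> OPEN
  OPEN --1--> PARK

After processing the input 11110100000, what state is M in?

FREE

HOLD → HOLD → HOLD → HOLD → HOLD → PARK → FREE → FREE → FREE → FREE → FREE → FREE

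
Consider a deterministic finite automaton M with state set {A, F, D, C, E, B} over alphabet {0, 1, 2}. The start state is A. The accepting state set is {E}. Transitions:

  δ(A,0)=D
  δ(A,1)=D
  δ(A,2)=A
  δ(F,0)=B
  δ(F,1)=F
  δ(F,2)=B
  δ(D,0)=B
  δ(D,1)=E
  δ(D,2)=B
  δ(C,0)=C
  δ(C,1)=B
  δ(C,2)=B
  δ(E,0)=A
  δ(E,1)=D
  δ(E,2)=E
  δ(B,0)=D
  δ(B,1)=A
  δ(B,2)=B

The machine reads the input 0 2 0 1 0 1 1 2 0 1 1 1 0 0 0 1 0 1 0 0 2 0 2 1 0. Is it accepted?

Trace: A -0-> D -2-> B -0-> D -1-> E -0-> A -1-> D -1-> E -2-> E -0-> A -1-> D -1-> E -1-> D -0-> B -0-> D -0-> B -1-> A -0-> D -1-> E -0-> A -0-> D -2-> B -0-> D -2-> B -1-> A -0-> D
End state D is not accepting.

No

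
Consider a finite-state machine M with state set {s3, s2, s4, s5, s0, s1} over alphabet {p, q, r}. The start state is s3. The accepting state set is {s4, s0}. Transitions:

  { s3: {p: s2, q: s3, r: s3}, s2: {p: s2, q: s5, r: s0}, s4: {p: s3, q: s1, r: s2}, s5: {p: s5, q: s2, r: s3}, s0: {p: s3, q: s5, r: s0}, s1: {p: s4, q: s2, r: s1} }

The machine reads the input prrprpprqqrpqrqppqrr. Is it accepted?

Trace: s3 -p-> s2 -r-> s0 -r-> s0 -p-> s3 -r-> s3 -p-> s2 -p-> s2 -r-> s0 -q-> s5 -q-> s2 -r-> s0 -p-> s3 -q-> s3 -r-> s3 -q-> s3 -p-> s2 -p-> s2 -q-> s5 -r-> s3 -r-> s3
End state s3 is not accepting.

No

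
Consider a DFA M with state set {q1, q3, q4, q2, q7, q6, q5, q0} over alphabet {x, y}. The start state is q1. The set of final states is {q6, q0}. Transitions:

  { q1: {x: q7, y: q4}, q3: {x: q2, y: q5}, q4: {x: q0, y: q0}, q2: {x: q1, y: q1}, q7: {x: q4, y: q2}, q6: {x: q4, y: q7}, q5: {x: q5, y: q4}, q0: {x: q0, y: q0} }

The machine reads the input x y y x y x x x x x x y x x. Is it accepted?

Trace: q1 -x-> q7 -y-> q2 -y-> q1 -x-> q7 -y-> q2 -x-> q1 -x-> q7 -x-> q4 -x-> q0 -x-> q0 -x-> q0 -y-> q0 -x-> q0 -x-> q0
End state q0 is accepting.

Yes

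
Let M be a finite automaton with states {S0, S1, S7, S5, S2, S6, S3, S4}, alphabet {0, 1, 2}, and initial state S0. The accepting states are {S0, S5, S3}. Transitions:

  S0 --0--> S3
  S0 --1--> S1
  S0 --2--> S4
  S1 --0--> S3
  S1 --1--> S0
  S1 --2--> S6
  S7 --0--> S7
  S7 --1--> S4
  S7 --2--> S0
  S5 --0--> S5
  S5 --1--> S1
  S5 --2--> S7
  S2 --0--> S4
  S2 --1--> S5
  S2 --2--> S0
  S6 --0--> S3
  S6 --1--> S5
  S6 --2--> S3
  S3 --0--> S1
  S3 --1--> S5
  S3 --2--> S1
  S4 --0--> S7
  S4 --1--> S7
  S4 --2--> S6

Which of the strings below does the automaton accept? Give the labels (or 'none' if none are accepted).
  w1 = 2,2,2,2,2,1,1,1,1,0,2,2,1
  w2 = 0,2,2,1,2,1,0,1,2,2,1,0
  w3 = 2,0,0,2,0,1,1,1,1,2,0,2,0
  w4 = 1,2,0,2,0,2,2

w1, w2, w3

w1: Trace: S0 -2-> S4 -2-> S6 -2-> S3 -2-> S1 -2-> S6 -1-> S5 -1-> S1 -1-> S0 -1-> S1 -0-> S3 -2-> S1 -2-> S6 -1-> S5  → end S5, accepted
w2: Trace: S0 -0-> S3 -2-> S1 -2-> S6 -1-> S5 -2-> S7 -1-> S4 -0-> S7 -1-> S4 -2-> S6 -2-> S3 -1-> S5 -0-> S5  → end S5, accepted
w3: Trace: S0 -2-> S4 -0-> S7 -0-> S7 -2-> S0 -0-> S3 -1-> S5 -1-> S1 -1-> S0 -1-> S1 -2-> S6 -0-> S3 -2-> S1 -0-> S3  → end S3, accepted
w4: Trace: S0 -1-> S1 -2-> S6 -0-> S3 -2-> S1 -0-> S3 -2-> S1 -2-> S6  → end S6, rejected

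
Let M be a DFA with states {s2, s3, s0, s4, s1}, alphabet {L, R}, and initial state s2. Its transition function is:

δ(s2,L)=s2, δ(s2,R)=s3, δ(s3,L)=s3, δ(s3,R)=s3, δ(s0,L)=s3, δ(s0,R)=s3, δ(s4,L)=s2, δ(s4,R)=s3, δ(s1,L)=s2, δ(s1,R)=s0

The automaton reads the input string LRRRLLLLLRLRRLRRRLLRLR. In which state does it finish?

s3

start at s2
read 'L': s2 → s2
read 'R': s2 → s3
read 'R': s3 → s3
read 'R': s3 → s3
read 'L': s3 → s3
read 'L': s3 → s3
read 'L': s3 → s3
read 'L': s3 → s3
read 'L': s3 → s3
read 'R': s3 → s3
read 'L': s3 → s3
read 'R': s3 → s3
read 'R': s3 → s3
read 'L': s3 → s3
read 'R': s3 → s3
read 'R': s3 → s3
read 'R': s3 → s3
read 'L': s3 → s3
read 'L': s3 → s3
read 'R': s3 → s3
read 'L': s3 → s3
read 'R': s3 → s3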